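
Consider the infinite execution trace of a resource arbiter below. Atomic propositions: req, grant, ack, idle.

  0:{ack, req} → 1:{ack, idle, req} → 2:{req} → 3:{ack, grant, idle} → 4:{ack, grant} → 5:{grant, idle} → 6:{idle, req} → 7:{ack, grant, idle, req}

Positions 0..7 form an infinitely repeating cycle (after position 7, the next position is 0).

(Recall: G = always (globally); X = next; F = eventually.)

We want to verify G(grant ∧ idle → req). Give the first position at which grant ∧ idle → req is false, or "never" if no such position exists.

3

Check grant ∧ idle → req at each position in order: 0 ✓, 1 ✓, 2 ✓.
At position 3 the labels are {ack, grant, idle}, so grant ∧ idle → req is false there. This is the first violation.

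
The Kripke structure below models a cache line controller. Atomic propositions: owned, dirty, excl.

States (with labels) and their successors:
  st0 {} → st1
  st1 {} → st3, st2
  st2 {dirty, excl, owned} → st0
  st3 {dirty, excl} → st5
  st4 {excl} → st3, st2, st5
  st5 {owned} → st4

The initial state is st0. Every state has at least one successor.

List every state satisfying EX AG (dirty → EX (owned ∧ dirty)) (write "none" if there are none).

States satisfying AG (dirty → EX (owned ∧ dirty)): ∅.
States satisfying EX AG (dirty → EX (owned ∧ dirty)): ∅.

none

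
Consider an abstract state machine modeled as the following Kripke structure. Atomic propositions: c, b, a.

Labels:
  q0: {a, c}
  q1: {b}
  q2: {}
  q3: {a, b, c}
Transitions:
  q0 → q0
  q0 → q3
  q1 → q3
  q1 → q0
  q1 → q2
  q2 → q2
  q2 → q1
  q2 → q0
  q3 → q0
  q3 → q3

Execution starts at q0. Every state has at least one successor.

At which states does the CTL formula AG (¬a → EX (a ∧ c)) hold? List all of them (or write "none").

States satisfying ¬a → EX (a ∧ c): {q0, q1, q2, q3}.
States satisfying AG (¬a → EX (a ∧ c)): {q0, q1, q2, q3}.

{q0, q1, q2, q3}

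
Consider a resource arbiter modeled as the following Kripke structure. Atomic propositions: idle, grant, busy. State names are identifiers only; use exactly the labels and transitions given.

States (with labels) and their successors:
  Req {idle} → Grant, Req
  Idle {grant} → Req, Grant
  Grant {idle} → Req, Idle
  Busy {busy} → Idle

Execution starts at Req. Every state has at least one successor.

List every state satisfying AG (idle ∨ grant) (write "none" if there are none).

States satisfying idle ∨ grant: {Req, Idle, Grant}.
States satisfying AG (idle ∨ grant): {Req, Idle, Grant}.

{Req, Idle, Grant}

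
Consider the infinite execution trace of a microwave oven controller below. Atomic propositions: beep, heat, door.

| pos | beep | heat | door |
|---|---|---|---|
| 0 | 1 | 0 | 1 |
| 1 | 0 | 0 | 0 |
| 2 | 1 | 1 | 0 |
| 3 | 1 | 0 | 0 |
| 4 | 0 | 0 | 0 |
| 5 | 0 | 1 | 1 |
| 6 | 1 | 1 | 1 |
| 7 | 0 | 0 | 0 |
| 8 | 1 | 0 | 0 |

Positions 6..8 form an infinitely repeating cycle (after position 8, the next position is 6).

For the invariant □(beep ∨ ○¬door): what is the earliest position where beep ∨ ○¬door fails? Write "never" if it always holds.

Check beep ∨ ○¬door at each position in order: 0 ✓, 1 ✓, 2 ✓, 3 ✓.
At position 4 the labels are {} and the next position 5 has {door, heat}, so beep ∨ ○¬door is false there. This is the first violation.

4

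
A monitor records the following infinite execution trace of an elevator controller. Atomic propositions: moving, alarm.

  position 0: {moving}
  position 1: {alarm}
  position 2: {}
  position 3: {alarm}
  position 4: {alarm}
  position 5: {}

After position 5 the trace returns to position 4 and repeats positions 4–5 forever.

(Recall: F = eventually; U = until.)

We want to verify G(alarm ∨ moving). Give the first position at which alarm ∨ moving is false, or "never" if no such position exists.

Check alarm ∨ moving at each position in order: 0 ✓, 1 ✓.
At position 2 the labels are {}, so alarm ∨ moving is false there. This is the first violation.

2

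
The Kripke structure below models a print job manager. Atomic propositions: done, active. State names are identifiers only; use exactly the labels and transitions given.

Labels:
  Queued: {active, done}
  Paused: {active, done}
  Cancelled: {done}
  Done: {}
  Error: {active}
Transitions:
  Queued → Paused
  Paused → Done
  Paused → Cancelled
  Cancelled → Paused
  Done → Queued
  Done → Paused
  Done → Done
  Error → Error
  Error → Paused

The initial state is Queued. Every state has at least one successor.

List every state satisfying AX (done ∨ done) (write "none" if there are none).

States satisfying done ∨ done: {Queued, Paused, Cancelled}.
States satisfying AX (done ∨ done): {Queued, Cancelled}.

{Queued, Cancelled}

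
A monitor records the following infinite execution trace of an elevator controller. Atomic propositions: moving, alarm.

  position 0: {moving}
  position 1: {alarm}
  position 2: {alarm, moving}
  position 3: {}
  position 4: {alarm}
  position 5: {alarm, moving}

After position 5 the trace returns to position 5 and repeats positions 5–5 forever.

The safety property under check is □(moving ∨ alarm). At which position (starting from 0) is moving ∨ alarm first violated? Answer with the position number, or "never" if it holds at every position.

Check moving ∨ alarm at each position in order: 0 ✓, 1 ✓, 2 ✓.
At position 3 the labels are {}, so moving ∨ alarm is false there. This is the first violation.

3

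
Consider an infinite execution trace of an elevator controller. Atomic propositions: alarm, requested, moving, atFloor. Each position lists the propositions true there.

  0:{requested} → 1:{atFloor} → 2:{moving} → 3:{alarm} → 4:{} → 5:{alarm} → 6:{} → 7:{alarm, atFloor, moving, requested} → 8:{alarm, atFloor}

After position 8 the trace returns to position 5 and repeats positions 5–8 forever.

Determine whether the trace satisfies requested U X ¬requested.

Yes

Walking from position 0: X ¬requested first holds at position 0, and requested holds at every earlier position along the way, so requested U X ¬requested holds.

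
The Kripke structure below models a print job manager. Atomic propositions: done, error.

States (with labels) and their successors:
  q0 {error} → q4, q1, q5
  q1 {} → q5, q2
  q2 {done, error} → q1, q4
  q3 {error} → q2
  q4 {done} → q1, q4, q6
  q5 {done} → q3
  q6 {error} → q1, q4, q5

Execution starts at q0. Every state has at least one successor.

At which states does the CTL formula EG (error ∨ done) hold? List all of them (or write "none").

{q0, q2, q3, q4, q5, q6}

States satisfying error ∨ done: {q0, q2, q3, q4, q5, q6}.
States satisfying EG (error ∨ done): {q0, q2, q3, q4, q5, q6}.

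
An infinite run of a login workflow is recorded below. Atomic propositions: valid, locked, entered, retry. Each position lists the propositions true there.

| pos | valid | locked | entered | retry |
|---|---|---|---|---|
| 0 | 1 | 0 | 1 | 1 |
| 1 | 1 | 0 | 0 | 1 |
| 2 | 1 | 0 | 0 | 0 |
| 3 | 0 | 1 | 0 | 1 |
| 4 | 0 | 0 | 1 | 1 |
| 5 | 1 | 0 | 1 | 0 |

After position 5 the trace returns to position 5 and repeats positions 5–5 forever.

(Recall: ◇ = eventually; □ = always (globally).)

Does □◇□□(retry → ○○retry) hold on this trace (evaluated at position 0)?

◇□□(retry → ○○retry) holds at every position 0..5, and those are all positions ever visited, so □◇□□(retry → ○○retry) holds.

Satisfied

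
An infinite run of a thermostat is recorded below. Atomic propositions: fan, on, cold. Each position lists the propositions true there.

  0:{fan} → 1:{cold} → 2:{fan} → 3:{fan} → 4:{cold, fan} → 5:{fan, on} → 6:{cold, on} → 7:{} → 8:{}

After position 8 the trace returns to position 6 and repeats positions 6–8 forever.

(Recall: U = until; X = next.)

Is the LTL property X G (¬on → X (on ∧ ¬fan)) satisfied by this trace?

The position after 0 is 1; G (¬on → X (on ∧ ¬fan)) is false there.

Does not hold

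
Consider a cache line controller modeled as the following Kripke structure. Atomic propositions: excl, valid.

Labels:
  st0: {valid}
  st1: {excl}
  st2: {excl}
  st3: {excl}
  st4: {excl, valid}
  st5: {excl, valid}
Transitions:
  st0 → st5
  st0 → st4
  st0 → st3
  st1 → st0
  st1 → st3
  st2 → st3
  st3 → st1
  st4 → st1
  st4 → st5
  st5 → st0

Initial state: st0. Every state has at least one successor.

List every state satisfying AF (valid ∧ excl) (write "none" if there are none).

{st4, st5}

States satisfying valid ∧ excl: {st4, st5}.
States satisfying AF (valid ∧ excl): {st4, st5}.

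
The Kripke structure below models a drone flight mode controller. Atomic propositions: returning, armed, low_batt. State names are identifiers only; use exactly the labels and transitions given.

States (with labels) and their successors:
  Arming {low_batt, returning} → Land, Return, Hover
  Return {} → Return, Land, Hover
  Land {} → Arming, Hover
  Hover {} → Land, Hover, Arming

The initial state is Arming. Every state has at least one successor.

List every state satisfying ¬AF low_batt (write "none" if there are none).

States satisfying low_batt: {Arming}.
States satisfying AF low_batt: {Arming}.
States satisfying ¬AF low_batt: {Return, Land, Hover}.

{Return, Land, Hover}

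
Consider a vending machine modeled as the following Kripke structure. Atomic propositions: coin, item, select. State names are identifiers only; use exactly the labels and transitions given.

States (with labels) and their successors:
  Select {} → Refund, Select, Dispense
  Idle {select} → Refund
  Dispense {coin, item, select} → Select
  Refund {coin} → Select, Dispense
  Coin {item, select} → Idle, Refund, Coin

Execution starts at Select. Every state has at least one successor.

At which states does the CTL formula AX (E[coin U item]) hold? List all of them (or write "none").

{Idle}

States satisfying E[coin U item]: {Dispense, Refund, Coin}.
States satisfying AX (E[coin U item]): {Idle}.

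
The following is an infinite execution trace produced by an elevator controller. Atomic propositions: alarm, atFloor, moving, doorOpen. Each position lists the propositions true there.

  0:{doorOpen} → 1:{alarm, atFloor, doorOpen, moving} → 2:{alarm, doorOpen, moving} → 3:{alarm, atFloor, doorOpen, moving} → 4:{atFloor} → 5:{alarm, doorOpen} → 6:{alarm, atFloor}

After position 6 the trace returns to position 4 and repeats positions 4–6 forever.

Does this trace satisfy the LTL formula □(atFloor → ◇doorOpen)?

Holds

atFloor → ◇doorOpen holds at every position 0..6, and those are all positions ever visited, so □(atFloor → ◇doorOpen) holds.
Positions where atFloor holds: 1, 3, 4, 6.
Check ◇doorOpen at each: 1→ok, 3→ok, 4→ok, 6→ok.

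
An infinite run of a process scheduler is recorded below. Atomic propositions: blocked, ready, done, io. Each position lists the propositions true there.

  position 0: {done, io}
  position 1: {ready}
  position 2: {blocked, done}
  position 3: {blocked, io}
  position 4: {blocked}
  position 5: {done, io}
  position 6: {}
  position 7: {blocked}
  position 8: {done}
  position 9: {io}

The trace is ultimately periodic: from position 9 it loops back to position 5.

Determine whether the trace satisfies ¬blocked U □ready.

Walking from position 0: at position 2, □ready has not yet held and ¬blocked fails, so ¬blocked U □ready is false.

No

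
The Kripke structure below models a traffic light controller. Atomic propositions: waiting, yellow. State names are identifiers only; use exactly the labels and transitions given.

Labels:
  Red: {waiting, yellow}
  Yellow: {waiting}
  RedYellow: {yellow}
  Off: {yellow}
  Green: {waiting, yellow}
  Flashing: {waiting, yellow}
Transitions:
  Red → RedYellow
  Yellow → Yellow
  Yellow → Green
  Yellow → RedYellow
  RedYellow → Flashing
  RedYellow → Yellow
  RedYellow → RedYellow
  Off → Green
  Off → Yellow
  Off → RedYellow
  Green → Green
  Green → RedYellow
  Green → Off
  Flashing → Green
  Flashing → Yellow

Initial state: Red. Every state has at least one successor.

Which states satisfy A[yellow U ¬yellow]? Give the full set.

States satisfying yellow: {Red, RedYellow, Off, Green, Flashing}.
States satisfying ¬yellow: {Yellow}.
States satisfying A[yellow U ¬yellow]: {Yellow}.

{Yellow}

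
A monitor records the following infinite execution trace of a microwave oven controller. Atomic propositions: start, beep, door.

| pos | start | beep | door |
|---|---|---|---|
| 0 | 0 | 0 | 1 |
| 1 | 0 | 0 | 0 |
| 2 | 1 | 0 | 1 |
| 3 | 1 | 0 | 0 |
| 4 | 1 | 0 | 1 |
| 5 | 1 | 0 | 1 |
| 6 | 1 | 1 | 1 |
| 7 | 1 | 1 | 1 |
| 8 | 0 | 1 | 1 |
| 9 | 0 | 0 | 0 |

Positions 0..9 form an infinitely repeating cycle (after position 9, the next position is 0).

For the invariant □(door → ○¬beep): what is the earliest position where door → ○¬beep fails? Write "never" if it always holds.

Check door → ○¬beep at each position in order: 0 ✓, 1 ✓, 2 ✓, 3 ✓, 4 ✓.
At position 5 the labels are {door, start} and the next position 6 has {beep, door, start}, so door → ○¬beep is false there. This is the first violation.

5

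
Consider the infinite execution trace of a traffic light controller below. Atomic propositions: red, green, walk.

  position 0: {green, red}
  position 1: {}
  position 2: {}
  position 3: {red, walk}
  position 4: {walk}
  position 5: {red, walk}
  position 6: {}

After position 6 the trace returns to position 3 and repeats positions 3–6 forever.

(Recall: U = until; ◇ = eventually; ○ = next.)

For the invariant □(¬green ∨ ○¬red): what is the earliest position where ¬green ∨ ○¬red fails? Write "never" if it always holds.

never

¬green ∨ ○¬red holds at every position 0..6, and those are all the positions the trace ever visits, so the invariant □(¬green ∨ ○¬red) is never violated.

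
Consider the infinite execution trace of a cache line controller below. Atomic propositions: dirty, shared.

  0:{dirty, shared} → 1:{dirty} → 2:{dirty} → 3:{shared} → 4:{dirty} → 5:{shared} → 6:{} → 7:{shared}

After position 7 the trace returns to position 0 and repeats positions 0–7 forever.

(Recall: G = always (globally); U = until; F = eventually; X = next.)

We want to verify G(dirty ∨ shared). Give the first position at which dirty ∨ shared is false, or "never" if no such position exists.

Check dirty ∨ shared at each position in order: 0 ✓, 1 ✓, 2 ✓, 3 ✓, 4 ✓, 5 ✓.
At position 6 the labels are {}, so dirty ∨ shared is false there. This is the first violation.

6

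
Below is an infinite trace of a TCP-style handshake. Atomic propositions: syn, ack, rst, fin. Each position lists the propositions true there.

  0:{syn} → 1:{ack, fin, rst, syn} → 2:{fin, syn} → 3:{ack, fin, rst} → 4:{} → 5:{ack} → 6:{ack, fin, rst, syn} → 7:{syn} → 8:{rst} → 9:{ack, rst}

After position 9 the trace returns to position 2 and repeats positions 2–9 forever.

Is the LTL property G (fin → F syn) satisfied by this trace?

Holds

fin → F syn holds at every position 0..9, and those are all positions ever visited, so G (fin → F syn) holds.
Positions where fin holds: 1, 2, 3, 6.
Check F syn at each: 1→ok, 2→ok, 3→ok, 6→ok.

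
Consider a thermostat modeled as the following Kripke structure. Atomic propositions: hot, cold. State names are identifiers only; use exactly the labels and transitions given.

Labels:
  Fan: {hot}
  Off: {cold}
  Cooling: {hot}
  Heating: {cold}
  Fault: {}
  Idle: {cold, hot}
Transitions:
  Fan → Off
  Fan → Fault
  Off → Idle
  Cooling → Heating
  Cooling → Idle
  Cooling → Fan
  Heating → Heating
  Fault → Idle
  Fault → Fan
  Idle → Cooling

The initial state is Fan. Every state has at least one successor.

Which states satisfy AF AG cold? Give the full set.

{Heating}

States satisfying AG cold: {Heating}.
States satisfying AF AG cold: {Heating}.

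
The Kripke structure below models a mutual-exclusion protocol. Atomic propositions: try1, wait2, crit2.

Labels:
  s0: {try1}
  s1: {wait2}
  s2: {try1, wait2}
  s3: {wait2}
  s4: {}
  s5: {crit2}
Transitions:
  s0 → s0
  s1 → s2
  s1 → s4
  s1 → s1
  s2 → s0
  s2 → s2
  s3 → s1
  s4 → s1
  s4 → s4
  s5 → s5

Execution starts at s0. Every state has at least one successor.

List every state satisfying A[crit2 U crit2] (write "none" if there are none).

States satisfying crit2: {s5}.
States satisfying A[crit2 U crit2]: {s5}.

{s5}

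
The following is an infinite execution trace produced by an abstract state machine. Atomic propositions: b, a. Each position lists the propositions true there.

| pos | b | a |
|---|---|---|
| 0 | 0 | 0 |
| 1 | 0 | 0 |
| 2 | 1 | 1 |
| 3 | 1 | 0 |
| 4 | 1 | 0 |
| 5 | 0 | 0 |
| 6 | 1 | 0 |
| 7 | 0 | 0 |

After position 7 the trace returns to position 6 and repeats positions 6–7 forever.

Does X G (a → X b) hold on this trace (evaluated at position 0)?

The position after 0 is 1; G (a → X b) is true there.

Satisfied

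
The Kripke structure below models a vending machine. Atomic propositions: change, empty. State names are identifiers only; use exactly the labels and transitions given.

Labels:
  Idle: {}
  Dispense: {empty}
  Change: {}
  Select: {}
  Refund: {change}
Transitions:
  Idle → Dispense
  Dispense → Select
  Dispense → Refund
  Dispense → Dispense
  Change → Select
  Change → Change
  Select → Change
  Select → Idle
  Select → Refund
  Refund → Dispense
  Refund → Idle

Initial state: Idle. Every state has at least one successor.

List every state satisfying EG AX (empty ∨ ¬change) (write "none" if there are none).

States satisfying AX (empty ∨ ¬change): {Idle, Change, Refund}.
States satisfying EG AX (empty ∨ ¬change): {Change}.

{Change}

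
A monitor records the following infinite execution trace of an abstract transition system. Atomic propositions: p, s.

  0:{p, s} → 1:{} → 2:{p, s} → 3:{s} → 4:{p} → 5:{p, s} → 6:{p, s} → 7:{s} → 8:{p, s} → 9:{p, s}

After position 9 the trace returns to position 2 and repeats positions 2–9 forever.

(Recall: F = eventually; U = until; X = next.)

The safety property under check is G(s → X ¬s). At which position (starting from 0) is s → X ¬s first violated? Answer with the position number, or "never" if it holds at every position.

2

Check s → X ¬s at each position in order: 0 ✓, 1 ✓.
At position 2 the labels are {p, s} and the next position 3 has {s}, so s → X ¬s is false there. This is the first violation.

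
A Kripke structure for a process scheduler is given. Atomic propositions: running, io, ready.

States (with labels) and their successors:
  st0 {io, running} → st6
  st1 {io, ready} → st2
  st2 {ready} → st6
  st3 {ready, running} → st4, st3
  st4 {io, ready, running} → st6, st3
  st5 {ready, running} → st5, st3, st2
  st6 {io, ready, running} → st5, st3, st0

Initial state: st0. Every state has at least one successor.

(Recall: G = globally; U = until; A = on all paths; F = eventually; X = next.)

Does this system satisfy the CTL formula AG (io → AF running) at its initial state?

States satisfying io → AF running: {st0, st1, st2, st3, st4, st5, st6}.
States satisfying AG (io → AF running): {st0, st1, st2, st3, st4, st5, st6}.
Every state reachable from st0 satisfies io → AF running.
st0 ∈ Sat(AG (io → AF running)).

Holds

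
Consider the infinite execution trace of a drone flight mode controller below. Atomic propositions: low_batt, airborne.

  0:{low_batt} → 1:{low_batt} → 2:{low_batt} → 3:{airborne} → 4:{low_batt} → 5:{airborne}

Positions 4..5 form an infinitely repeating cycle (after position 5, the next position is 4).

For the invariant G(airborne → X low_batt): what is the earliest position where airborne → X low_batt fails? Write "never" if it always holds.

never

airborne → X low_batt holds at every position 0..5, and those are all the positions the trace ever visits, so the invariant G(airborne → X low_batt) is never violated.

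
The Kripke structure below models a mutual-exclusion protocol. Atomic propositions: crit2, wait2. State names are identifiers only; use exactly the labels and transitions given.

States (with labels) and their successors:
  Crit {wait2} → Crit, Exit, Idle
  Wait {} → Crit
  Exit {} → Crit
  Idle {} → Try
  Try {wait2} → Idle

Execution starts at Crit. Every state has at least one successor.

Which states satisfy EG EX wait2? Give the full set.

{Crit, Wait, Exit}

States satisfying EX wait2: {Crit, Wait, Exit, Idle}.
States satisfying EG EX wait2: {Crit, Wait, Exit}.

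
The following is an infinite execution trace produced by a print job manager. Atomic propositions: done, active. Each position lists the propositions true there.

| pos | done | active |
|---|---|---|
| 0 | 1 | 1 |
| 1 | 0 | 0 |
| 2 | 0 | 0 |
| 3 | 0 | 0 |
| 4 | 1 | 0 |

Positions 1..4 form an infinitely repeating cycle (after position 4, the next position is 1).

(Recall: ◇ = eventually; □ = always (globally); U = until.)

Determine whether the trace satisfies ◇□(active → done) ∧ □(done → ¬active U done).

□(active → done) holds at position 0, which is reachable from 0, so ◇□(active → done) holds.
done → ¬active U done holds at every position 0..4, and those are all positions ever visited, so □(done → ¬active U done) holds.
Positions where done holds: 0, 4.
Check ¬active U done at each: 0→ok, 4→ok.
At position 0: ◇□(active → done) is true; □(done → ¬active U done) is true; so ◇□(active → done) ∧ □(done → ¬active U done) is true.

Yes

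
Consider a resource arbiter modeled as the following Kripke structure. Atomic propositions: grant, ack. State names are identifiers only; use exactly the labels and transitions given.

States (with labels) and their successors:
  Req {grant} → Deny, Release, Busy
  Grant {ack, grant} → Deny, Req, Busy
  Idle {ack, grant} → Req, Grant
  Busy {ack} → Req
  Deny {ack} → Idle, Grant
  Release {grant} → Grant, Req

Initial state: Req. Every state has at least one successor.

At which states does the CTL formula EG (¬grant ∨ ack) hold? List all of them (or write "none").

{Grant, Idle, Deny}

States satisfying ¬grant ∨ ack: {Grant, Idle, Busy, Deny}.
States satisfying EG (¬grant ∨ ack): {Grant, Idle, Deny}.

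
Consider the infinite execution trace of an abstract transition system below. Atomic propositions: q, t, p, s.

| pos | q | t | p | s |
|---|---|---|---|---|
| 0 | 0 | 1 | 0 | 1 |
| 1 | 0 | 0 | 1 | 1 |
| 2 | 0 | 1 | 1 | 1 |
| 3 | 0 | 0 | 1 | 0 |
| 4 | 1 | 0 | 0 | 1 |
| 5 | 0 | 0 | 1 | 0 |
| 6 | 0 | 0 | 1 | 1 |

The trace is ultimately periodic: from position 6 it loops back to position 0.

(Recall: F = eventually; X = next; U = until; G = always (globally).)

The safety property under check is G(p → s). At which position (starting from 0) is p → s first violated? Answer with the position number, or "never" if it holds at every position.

Check p → s at each position in order: 0 ✓, 1 ✓, 2 ✓.
At position 3 the labels are {p}, so p → s is false there. This is the first violation.

3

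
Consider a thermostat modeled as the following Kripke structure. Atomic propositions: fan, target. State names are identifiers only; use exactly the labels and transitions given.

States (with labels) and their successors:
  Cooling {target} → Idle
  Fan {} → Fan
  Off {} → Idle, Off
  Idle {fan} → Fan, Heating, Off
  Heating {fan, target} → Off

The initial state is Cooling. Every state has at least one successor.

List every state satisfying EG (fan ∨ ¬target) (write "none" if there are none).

{Fan, Off, Idle, Heating}

States satisfying fan ∨ ¬target: {Fan, Off, Idle, Heating}.
States satisfying EG (fan ∨ ¬target): {Fan, Off, Idle, Heating}.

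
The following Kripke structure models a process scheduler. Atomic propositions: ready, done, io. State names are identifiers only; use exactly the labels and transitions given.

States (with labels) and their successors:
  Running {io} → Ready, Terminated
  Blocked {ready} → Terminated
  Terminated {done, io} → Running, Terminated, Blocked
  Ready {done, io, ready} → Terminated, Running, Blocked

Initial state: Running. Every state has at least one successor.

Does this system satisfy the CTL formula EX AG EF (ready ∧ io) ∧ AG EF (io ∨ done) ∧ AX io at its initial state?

Holds

States satisfying AG EF (ready ∧ io): {Running, Blocked, Terminated, Ready}.
States satisfying EX AG EF (ready ∧ io): {Running, Blocked, Terminated, Ready}.
States satisfying EF (io ∨ done): {Running, Blocked, Terminated, Ready}.
States satisfying AG EF (io ∨ done): {Running, Blocked, Terminated, Ready}.
States satisfying io: {Running, Terminated, Ready}.
States satisfying AX io: {Running, Blocked}.
States satisfying AG EF (io ∨ done) ∧ AX io: {Running, Blocked}.
States satisfying EX AG EF (ready ∧ io) ∧ AG EF (io ∨ done) ∧ AX io: {Running, Blocked}.
Running ∈ Sat(EX AG EF (ready ∧ io) ∧ AG EF (io ∨ done) ∧ AX io).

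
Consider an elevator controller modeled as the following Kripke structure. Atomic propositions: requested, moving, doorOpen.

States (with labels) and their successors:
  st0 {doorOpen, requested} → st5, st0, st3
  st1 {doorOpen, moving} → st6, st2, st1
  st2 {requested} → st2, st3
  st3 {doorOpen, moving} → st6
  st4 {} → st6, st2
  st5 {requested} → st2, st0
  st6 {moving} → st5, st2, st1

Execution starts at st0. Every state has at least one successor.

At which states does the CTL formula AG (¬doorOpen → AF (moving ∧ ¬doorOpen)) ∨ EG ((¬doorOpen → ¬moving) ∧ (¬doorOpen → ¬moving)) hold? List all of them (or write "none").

{st0, st1, st2, st4, st5}

States satisfying ¬doorOpen → AF (moving ∧ ¬doorOpen): {st0, st1, st3, st6}.
States satisfying AG (¬doorOpen → AF (moving ∧ ¬doorOpen)): ∅.
States satisfying (¬doorOpen → ¬moving) ∧ (¬doorOpen → ¬moving): {st0, st1, st2, st3, st4, st5}.
States satisfying EG ((¬doorOpen → ¬moving) ∧ (¬doorOpen → ¬moving)): {st0, st1, st2, st4, st5}.
States satisfying AG (¬doorOpen → AF (moving ∧ ¬doorOpen)) ∨ EG ((¬doorOpen → ¬moving) ∧ (¬doorOpen → ¬moving)): {st0, st1, st2, st4, st5}.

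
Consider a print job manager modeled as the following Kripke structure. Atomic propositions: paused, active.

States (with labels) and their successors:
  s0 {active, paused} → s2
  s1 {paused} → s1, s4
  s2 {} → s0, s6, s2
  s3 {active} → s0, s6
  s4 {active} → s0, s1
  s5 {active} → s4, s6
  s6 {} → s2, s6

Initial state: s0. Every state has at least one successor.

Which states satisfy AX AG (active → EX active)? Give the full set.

States satisfying AG (active → EX active): ∅.
States satisfying AX AG (active → EX active): ∅.

none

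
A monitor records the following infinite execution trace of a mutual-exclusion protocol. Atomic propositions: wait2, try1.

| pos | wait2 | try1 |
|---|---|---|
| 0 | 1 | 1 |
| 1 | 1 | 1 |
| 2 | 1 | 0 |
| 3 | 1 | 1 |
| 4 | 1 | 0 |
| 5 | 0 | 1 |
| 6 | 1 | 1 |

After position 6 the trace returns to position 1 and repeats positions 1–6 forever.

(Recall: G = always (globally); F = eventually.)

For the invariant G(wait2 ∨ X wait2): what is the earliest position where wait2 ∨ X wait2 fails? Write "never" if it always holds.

wait2 ∨ X wait2 holds at every position 0..6, and those are all the positions the trace ever visits, so the invariant G(wait2 ∨ X wait2) is never violated.

never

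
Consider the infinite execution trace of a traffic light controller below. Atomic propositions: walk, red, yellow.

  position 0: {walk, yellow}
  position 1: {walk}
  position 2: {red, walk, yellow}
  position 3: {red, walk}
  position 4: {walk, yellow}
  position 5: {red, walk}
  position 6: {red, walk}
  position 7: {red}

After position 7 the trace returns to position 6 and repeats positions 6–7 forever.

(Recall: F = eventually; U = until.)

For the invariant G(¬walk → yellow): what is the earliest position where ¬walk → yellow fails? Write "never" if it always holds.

7

Check ¬walk → yellow at each position in order: 0 ✓, 1 ✓, 2 ✓, 3 ✓, 4 ✓, 5 ✓, 6 ✓.
At position 7 the labels are {red}, so ¬walk → yellow is false there. This is the first violation.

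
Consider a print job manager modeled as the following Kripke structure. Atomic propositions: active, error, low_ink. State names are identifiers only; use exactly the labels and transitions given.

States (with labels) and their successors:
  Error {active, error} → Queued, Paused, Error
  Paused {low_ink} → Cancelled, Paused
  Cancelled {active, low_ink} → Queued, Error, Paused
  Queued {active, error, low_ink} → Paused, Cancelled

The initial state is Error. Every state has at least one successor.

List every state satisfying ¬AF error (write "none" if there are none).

States satisfying error: {Error, Queued}.
States satisfying AF error: {Error, Queued}.
States satisfying ¬AF error: {Paused, Cancelled}.

{Paused, Cancelled}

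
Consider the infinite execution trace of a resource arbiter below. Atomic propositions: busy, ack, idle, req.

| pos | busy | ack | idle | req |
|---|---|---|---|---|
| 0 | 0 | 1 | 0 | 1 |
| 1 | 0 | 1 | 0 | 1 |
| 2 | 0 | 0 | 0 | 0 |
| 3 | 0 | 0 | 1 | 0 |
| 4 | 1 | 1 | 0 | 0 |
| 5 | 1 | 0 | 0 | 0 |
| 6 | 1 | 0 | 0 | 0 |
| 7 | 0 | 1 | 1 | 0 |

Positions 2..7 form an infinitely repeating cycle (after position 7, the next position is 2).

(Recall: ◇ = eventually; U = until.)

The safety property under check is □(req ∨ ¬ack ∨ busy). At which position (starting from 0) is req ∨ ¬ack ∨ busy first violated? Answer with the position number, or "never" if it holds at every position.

7

Check req ∨ ¬ack ∨ busy at each position in order: 0 ✓, 1 ✓, 2 ✓, 3 ✓, 4 ✓, 5 ✓, 6 ✓.
At position 7 the labels are {ack, idle}, so req ∨ ¬ack ∨ busy is false there. This is the first violation.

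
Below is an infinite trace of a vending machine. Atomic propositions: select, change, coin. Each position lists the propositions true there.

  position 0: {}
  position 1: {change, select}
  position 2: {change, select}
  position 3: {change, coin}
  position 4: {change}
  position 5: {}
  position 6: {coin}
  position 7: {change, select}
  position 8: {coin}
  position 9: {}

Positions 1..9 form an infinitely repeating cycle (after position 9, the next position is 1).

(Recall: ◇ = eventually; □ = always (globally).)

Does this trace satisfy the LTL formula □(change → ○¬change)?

change → ○¬change must hold at every position from 0 onward. It fails at position 1, so □(change → ○¬change) is false.
Positions where change holds: 1, 2, 3, 4, 7.
Check ○¬change at each: 1→fails, 2→fails, 3→fails, 4→ok, 7→ok.

Violated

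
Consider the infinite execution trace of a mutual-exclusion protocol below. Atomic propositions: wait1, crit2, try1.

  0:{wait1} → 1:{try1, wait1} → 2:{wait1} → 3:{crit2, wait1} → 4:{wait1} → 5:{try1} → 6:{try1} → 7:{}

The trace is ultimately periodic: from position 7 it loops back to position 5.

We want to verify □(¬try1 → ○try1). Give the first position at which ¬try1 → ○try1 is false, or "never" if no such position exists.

Check ¬try1 → ○try1 at each position in order: 0 ✓, 1 ✓.
At position 2 the labels are {wait1} and the next position 3 has {crit2, wait1}, so ¬try1 → ○try1 is false there. This is the first violation.

2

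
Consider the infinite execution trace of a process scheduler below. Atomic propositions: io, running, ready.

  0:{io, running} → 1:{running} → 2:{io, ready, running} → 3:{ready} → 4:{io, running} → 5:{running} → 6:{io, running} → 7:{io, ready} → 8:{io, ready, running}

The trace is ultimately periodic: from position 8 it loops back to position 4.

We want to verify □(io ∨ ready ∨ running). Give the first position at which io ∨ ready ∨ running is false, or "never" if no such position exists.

never

io ∨ ready ∨ running holds at every position 0..8, and those are all the positions the trace ever visits, so the invariant □(io ∨ ready ∨ running) is never violated.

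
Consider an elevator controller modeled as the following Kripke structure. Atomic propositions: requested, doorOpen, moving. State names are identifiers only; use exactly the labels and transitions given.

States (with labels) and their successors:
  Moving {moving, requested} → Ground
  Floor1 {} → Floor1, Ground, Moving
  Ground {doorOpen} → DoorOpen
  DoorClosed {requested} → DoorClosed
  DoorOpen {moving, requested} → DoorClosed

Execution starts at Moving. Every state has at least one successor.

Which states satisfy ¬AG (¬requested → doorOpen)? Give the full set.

{Floor1}

States satisfying ¬requested → doorOpen: {Moving, Ground, DoorClosed, DoorOpen}.
States satisfying AG (¬requested → doorOpen): {Moving, Ground, DoorClosed, DoorOpen}.
States satisfying ¬AG (¬requested → doorOpen): {Floor1}.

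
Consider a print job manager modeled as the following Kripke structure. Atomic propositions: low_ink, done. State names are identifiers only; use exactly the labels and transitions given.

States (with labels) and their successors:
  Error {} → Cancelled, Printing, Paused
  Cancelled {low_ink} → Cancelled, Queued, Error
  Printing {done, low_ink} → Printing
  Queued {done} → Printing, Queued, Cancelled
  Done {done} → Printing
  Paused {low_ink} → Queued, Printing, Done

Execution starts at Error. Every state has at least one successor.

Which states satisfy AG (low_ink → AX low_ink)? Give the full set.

{Printing, Done}

States satisfying low_ink → AX low_ink: {Error, Printing, Queued, Done}.
States satisfying AG (low_ink → AX low_ink): {Printing, Done}.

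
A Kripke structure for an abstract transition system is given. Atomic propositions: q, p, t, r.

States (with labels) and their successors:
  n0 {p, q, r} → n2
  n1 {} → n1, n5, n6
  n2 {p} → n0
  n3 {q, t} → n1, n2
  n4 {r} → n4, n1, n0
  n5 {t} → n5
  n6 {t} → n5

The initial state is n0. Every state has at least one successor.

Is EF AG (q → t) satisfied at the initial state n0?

Does not hold

States satisfying AG (q → t): {n1, n5, n6}.
States satisfying EF AG (q → t): {n1, n3, n4, n5, n6}.
No suitable path/successor from n0 witnesses the formula.
n0 ∉ Sat(EF AG (q → t)).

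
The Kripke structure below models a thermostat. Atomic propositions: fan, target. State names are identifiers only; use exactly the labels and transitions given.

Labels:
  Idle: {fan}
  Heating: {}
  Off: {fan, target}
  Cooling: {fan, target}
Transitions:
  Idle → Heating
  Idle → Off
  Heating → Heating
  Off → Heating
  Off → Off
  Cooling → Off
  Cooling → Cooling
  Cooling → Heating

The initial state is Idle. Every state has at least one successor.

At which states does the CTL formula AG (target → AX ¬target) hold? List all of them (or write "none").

States satisfying target → AX ¬target: {Idle, Heating}.
States satisfying AG (target → AX ¬target): {Heating}.

{Heating}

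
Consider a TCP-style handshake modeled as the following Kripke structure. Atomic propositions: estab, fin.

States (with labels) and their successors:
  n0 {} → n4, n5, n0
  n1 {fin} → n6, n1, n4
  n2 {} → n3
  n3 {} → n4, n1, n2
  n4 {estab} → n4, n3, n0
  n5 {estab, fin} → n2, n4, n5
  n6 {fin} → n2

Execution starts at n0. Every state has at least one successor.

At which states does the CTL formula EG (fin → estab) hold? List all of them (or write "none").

{n0, n2, n3, n4, n5}

States satisfying fin → estab: {n0, n2, n3, n4, n5}.
States satisfying EG (fin → estab): {n0, n2, n3, n4, n5}.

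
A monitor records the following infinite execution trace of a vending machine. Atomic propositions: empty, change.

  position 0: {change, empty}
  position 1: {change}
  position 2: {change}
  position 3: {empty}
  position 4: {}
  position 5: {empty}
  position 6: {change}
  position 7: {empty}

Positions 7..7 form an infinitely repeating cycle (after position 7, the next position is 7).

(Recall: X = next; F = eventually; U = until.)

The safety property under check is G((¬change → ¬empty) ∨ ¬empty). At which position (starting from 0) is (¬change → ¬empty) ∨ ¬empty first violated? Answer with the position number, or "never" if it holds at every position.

Check (¬change → ¬empty) ∨ ¬empty at each position in order: 0 ✓, 1 ✓, 2 ✓.
At position 3 the labels are {empty}, so (¬change → ¬empty) ∨ ¬empty is false there. This is the first violation.

3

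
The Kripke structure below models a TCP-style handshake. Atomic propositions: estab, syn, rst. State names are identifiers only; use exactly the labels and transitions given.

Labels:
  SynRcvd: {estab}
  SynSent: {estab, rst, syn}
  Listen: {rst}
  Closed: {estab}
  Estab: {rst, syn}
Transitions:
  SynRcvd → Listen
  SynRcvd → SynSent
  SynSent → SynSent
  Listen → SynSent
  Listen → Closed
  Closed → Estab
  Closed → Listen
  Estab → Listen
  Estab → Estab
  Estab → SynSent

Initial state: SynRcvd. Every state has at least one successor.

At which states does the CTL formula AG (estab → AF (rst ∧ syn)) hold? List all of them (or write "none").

{SynSent}

States satisfying estab → AF (rst ∧ syn): {SynSent, Listen, Estab}.
States satisfying AG (estab → AF (rst ∧ syn)): {SynSent}.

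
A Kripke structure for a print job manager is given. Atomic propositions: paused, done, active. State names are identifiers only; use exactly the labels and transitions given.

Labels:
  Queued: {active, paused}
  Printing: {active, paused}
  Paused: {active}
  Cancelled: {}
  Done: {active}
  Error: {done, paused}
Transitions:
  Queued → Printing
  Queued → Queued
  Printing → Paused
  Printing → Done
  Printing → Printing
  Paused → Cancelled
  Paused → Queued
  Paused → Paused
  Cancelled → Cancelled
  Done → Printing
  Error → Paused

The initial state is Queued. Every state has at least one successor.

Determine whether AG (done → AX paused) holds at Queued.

Holds

States satisfying done → AX paused: {Queued, Printing, Paused, Cancelled, Done}.
States satisfying AG (done → AX paused): {Queued, Printing, Paused, Cancelled, Done}.
Every state reachable from Queued satisfies done → AX paused.
Queued ∈ Sat(AG (done → AX paused)).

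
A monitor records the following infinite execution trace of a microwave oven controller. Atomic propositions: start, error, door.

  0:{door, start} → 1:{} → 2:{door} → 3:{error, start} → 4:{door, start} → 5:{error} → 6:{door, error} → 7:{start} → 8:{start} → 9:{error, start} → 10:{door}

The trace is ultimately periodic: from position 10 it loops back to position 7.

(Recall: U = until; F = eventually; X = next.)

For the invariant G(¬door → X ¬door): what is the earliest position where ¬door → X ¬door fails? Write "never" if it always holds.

Check ¬door → X ¬door at each position in order: 0 ✓.
At position 1 the labels are {} and the next position 2 has {door}, so ¬door → X ¬door is false there. This is the first violation.

1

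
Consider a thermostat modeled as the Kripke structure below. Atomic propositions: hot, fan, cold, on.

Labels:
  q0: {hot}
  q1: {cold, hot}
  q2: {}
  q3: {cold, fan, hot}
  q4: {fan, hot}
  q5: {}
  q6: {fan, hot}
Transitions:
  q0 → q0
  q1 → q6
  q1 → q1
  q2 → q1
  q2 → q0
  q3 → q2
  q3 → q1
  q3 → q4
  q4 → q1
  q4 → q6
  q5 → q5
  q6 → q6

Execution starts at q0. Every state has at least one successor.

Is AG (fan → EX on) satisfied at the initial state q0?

Holds

States satisfying fan → EX on: {q0, q1, q2, q5}.
States satisfying AG (fan → EX on): {q0, q5}.
Every state reachable from q0 satisfies fan → EX on.
q0 ∈ Sat(AG (fan → EX on)).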